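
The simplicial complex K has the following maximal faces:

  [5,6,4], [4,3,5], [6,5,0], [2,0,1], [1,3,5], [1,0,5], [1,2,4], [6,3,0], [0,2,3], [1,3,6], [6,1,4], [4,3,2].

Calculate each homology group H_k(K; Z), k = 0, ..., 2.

Fix the vertex order 0 < 1 < 2 < 3 < 4 < 5 < 6 and write every simplex with vertices in increasing order. Then dim K = 2 and the simplices of K are:

  0-simplices (7): [0], [1], [2], [3], [4], [5], [6]
  1-simplices (18): [0,1], [0,2], [0,3], [0,5], [0,6], [1,2], [1,3], [1,4], [1,5], [1,6], [2,3], [2,4], [3,4], [3,5], [3,6], [4,5], [4,6], [5,6]
  2-simplices (12): [0,1,2], [0,1,5], [0,2,3], [0,3,6], [0,5,6], [1,2,4], [1,3,5], [1,3,6], [1,4,6], [2,3,4], [3,4,5], [4,5,6]

so the chain groups are C_0 ≅ Z^7, C_1 ≅ Z^18, C_2 ≅ Z^12.

The boundary map ∂_1: C_1 → C_0 sends each edge [p,q] (with p < q) to q − p.
As a 7×18 matrix over Z this has rank 6, with invariant factors (1,1,1,1,1,1).

∂_2: C_2 → C_1 maps a triangle to the signed sum of its edges. For instance
  ∂[2,3,4] = [3,4] − [2,4] + [2,3],
  ∂[1,4,6] = [4,6] − [1,6] + [1,4].
This gives a 18×12 integer matrix of rank 12; reducing to Smith normal form yields diagonal entries (1,1,1,1,1,1,1,1,1,1,1,2).

Computing H_k = (kernel of ∂_k) / (image of ∂_{k+1}):

  H_0: rank C_0 − rank ∂_1 = 7 − 6 = 1, and the invariant factors of ∂_1 are all 1, so H_0 ≅ Z.
  H_1: rank ker ∂_1 − rank ∂_2 = (18 − 6) − 12 = 0, and ∂_2 has invariant factor 2 > 1, so H_1 ≅ Z/2Z.
  H_2: rank ker ∂_2 − rank ∂_3 = (12 − 12) − 0 = 0, and there is no ∂_3, so H_2 ≅ 0.

(K is a triangulation of the real projective plane RP^2.)

H_0 = Z,  H_1 = Z/2Z,  H_2 = 0.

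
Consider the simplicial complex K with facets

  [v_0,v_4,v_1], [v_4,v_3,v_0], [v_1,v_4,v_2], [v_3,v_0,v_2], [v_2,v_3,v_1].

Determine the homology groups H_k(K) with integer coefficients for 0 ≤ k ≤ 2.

K has 5 vertices, 10 edges, 5 triangles.
rank ∂_0 = 0, rank ∂_1 = 4 ⇒ b_0 = 5 − 0 − 4 = 1; all invariant factors of ∂_1 are 1 so no torsion. So H_0 = Z.
rank ∂_1 = 4, rank ∂_2 = 5 ⇒ b_1 = 10 − 4 − 5 = 1; all invariant factors of ∂_2 are 1 so no torsion. So H_1 = Z.
rank ∂_2 = 5, rank ∂_3 = 0 ⇒ b_2 = 5 − 5 − 0 = 0. So H_2 = 0.

H_0 = Z,  H_1 = Z,  H_2 = 0.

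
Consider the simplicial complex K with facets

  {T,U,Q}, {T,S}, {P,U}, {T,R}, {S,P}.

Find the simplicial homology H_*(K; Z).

K has 6 vertices, 7 edges, 1 triangle.
rank ∂_0 = 0, rank ∂_1 = 5 ⇒ b_0 = 6 − 0 − 5 = 1; all invariant factors of ∂_1 are 1 so no torsion. So H_0 ≅ Z.
rank ∂_1 = 5, rank ∂_2 = 1 ⇒ b_1 = 7 − 5 − 1 = 1; all invariant factors of ∂_2 are 1 so no torsion. So H_1 ≅ Z.
rank ∂_2 = 1, rank ∂_3 = 0 ⇒ b_2 = 1 − 1 − 0 = 0. So H_2 ≅ 0.

H_0 ≅ Z,  H_1 ≅ Z,  H_2 = 0.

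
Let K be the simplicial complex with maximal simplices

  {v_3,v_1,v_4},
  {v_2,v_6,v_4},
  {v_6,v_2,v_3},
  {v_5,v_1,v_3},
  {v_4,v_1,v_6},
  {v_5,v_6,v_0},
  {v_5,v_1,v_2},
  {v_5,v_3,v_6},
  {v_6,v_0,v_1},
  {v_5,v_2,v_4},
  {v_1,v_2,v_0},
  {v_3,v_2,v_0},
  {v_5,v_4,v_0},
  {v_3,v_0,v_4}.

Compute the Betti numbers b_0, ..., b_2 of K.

b_0 = 1, b_1 = 2, b_2 = 1.

Fix the vertex order v_0 < v_1 < v_2 < v_3 < v_4 < v_5 < v_6 and write every simplex with vertices in increasing order. Then dim K = 2 and the simplices of K are:

  0-simplices (7): [v_0], [v_1], [v_2], [v_3], [v_4], [v_5], [v_6]
  1-simplices (21): (21 of them)
  2-simplices (14): (14 of them)

so the chain groups are C_0 ≅ Z^7, C_1 ≅ Z^21, C_2 ≅ Z^14.

∂_1: C_1 → C_0 is given by ∂[p,q] = [q] − [p]. For instance
  ∂[v_1,v_4] = [v_4] − [v_1].
The 7×21 boundary matrix has rank 6 and Smith normal form diag(1,1,1,1,1,1).

The boundary map ∂_2: C_2 → C_1 acts by ∂[p,q,r] = [q,r] − [p,r] + [p,q]. For instance
  ∂[v_1,v_2,v_5] = [v_2,v_5] − [v_1,v_5] + [v_1,v_2],
  ∂[v_0,v_1,v_2] = [v_1,v_2] − [v_0,v_2] + [v_0,v_1].
As a 21×14 matrix over Z this has rank 13, with invariant factors (1,1,1,1,1,1,1,1,1,1,1,1,1).

Reading off H_k = ker ∂_k / im ∂_{k+1}:

  H_0: rank C_0 − rank ∂_1 = 7 − 6 = 1, and the invariant factors of ∂_1 are all 1, so H_0 = Z.
  H_1: rank ker ∂_1 − rank ∂_2 = (21 − 6) − 13 = 2, and the invariant factors of ∂_2 are all 1, so H_1 = Z^2.
  H_2: rank ker ∂_2 − rank ∂_3 = (14 − 13) − 0 = 1, and there is no ∂_3, so H_2 = Z.

As a check, the Euler characteristic is 7 − 21 + 14 = 0, which agrees with 1 − 2 + 1 = 0.
(K is a triangulation of the torus T^2.)

Hence the Betti numbers are b_0 = 1, b_1 = 2, b_2 = 1.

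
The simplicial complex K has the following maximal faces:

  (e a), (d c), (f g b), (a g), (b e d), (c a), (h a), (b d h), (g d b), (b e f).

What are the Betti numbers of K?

K has 8 vertices, 15 edges, 5 triangles.
rank ∂_0 = 0, rank ∂_1 = 7 ⇒ b_0 = 8 − 0 − 7 = 1; all invariant factors of ∂_1 are 1 so no torsion. So H_0 ≅ Z.
rank ∂_1 = 7, rank ∂_2 = 5 ⇒ b_1 = 15 − 7 − 5 = 3; all invariant factors of ∂_2 are 1 so no torsion. So H_1 ≅ Z^3.
rank ∂_2 = 5, rank ∂_3 = 0 ⇒ b_2 = 5 − 5 − 0 = 0. So H_2 ≅ 0.

b_0 = 1, b_1 = 3, b_2 = 0.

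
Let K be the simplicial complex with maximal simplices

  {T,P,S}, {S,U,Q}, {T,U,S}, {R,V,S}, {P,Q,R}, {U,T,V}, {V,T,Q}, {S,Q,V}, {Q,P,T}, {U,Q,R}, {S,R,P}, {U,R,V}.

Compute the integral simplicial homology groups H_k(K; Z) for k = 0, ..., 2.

H_0 ≅ Z,  H_1 ≅ Z/2,  H_2 = 0.

We work with the vertex ordering P < Q < R < S < T < U < V. The simplices of K, each written with vertices in increasing order, are:

  0-simplices (7): P, Q, R, S, T, U, V
  1-simplices (18): PQ, PR, PS, PT, QR, QS, QT, QU, QV, RS, RU, RV, ST, SU, SV, TU, TV, UV
  2-simplices (12): PQR, PQT, PRS, PST, QRU, QSU, QSV, QTV, RSV, RUV, STU, TUV

Hence C_0 ≅ Z^7, C_1 ≅ Z^18, C_2 ≅ Z^12.

The boundary map ∂_1: C_1 → C_0 maps an edge to its endpoints' difference, ∂[p,q] = q − p. For instance
  ∂QS = S − Q.
The 7×18 boundary matrix has rank 6 and Smith normal form diag(1,1,1,1,1,1).

Boundary ∂_2: C_2 → C_1 sends each 2-simplex [p,q,r] to [q,r] − [p,r] + [p,q]. For instance
  ∂RUV = UV − RV + RU,
  ∂PST = ST − PT + PS.
The resulting 18×12 matrix has rank 12, and its Smith normal form has invariant factors (1,1,1,1,1,1,1,1,1,1,1,2).

Computing H_k = (kernel of ∂_k) / (image of ∂_{k+1}):

  H_0: rank C_0 − rank ∂_1 = 7 − 6 = 1, and the invariant factors of ∂_1 are all 1, so H_0 = Z.
  H_1: rank ker ∂_1 − rank ∂_2 = (18 − 6) − 12 = 0, and ∂_2 has invariant factor 2 > 1, so H_1 = Z/2.
  H_2: rank ker ∂_2 − rank ∂_3 = (12 − 12) − 0 = 0, and there is no ∂_3, so H_2 = 0.

As a check, the Euler characteristic is 7 − 18 + 12 = 1, which agrees with 1 − 0 + 0 = 1.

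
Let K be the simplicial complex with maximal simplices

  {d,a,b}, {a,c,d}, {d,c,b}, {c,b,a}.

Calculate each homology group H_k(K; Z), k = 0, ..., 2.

H_0 = Z,  H_1 = 0,  H_2 = Z.

Take the total order a < b < c < d on the vertex set. Then K (dimension 2) consists of the simplices:

  0-simplices (4): a, b, c, d
  1-simplices (6): ab, ac, ad, bc, bd, cd
  2-simplices (4): abc, abd, acd, bcd

Hence C_0 ≅ Z^4, C_1 ≅ Z^6, C_2 ≅ Z^4.

∂_1: C_1 → C_0 sends each edge [p,q] (with p < q) to q − p. For instance
  ∂ad = d − a.
As a 4×6 matrix over Z this has rank 3, with invariant factors (1,1,1).

The boundary map ∂_2: C_2 → C_1 sends each 2-simplex [p,q,r] to [q,r] − [p,r] + [p,q]. For instance
  ∂abc = bc − ac + ab,
  ∂abd = bd − ad + ab.
The resulting 6×4 matrix has rank 3, and its Smith normal form has invariant factors (1,1,1).

From H_k ≅ ker(∂_k) / im(∂_{k+1}) we obtain:

  H_0: rank C_0 − rank ∂_1 = 4 − 3 = 1, and the invariant factors of ∂_1 are all 1, so H_0 ≅ Z.
  H_1: rank ker ∂_1 − rank ∂_2 = (6 − 3) − 3 = 0, and the invariant factors of ∂_2 are all 1, so H_1 ≅ 0.
  H_2: rank ker ∂_2 − rank ∂_3 = (4 − 3) − 0 = 1, and there is no ∂_3, so H_2 ≅ Z.

As a check, the Euler characteristic is 4 − 6 + 4 = 2, which agrees with 1 − 0 + 1 = 2.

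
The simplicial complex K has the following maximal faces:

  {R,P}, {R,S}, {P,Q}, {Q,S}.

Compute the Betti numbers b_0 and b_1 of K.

Fix the vertex order P < Q < R < S and write every simplex with vertices in increasing order. Then dim K = 1 and the simplices of K are:

  0-simplices (4): P, Q, R, S
  1-simplices (4): PQ, PR, QS, RS

so the chain groups are C_0 ≅ Z^4, C_1 ≅ Z^4.

∂_1: C_1 → C_0 sends each edge [p,q] (with p < q) to q − p. For instance
  ∂PQ = Q − P.
This gives a 4×4 integer matrix of rank 3; reducing to Smith normal form yields diagonal entries (1,1,1).

Now H_k = ker ∂_k / im ∂_{k+1}, so:

  H_0: rank C_0 − rank ∂_1 = 4 − 3 = 1, and the invariant factors of ∂_1 are all 1, so H_0 = Z.
  H_1: rank ker ∂_1 − rank ∂_2 = (4 − 3) − 0 = 1, and there is no ∂_2, so H_1 = Z.

As a check, the Euler characteristic is 4 − 4 = 0, which agrees with 1 − 1 = 0.
(K is a triangulation of the circle S^1.)

Hence the Betti numbers are b_0 = 1, b_1 = 1.

b_0 = 1, b_1 = 1.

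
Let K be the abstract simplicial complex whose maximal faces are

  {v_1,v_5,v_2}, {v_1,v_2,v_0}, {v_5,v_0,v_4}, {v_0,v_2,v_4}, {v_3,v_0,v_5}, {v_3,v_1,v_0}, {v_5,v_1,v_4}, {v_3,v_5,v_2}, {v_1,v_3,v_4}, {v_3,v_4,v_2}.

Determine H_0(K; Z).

Order the vertices as v_0 < v_1 < v_2 < v_3 < v_4 < v_5. Listing each simplex with vertices in this order, K has dimension 2 with simplices:

  0-simplices (6): [v_0], [v_1], [v_2], [v_3], [v_4], [v_5]
  1-simplices (15): (15 of them)
  2-simplices (10): [v_0,v_1,v_2], [v_0,v_1,v_3], [v_0,v_2,v_4], [v_0,v_3,v_5], [v_0,v_4,v_5], [v_1,v_2,v_5], [v_1,v_3,v_4], [v_1,v_4,v_5], [v_2,v_3,v_4], [v_2,v_3,v_5]

so the chain groups are C_0 ≅ Z^6, C_1 ≅ Z^15, C_2 ≅ Z^10.

The boundary map ∂_1: C_1 → C_0 maps an edge to its endpoints' difference, ∂[p,q] = q − p.
The 6×15 boundary matrix has rank 5 and Smith normal form diag(1,1,1,1,1).

The boundary map ∂_2: C_2 → C_1 acts by ∂[p,q,r] = [q,r] − [p,r] + [p,q]. For instance
  ∂[v_1,v_3,v_4] = [v_3,v_4] − [v_1,v_4] + [v_1,v_3],
  ∂[v_0,v_4,v_5] = [v_4,v_5] − [v_0,v_5] + [v_0,v_4].
This gives a 15×10 integer matrix of rank 10; reducing to Smith normal form yields diagonal entries (1,1,1,1,1,1,1,1,1,2).

Computing H_k = (kernel of ∂_k) / (image of ∂_{k+1}):

  H_0: rank C_0 − rank ∂_1 = 6 − 5 = 1, and the invariant factors of ∂_1 are all 1, so H_0 ≅ Z.

H_0 ≅ Z.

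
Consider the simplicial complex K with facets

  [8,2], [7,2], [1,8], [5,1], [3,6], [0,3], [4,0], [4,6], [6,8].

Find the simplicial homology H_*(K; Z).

We work with the vertex ordering 0 < 1 < 2 < 3 < 4 < 5 < 6 < 7 < 8. The simplices of K, each written with vertices in increasing order, are:

  0-simplices (9): [0], [1], [2], [3], [4], [5], [6], [7], [8]
  1-simplices (9): [0,3], [0,4], [1,5], [1,8], [2,7], [2,8], [3,6], [4,6], [6,8]

giving chain groups C_0 ≅ Z^9, C_1 ≅ Z^9.

The boundary map ∂_1: C_1 → C_0 is given by ∂[p,q] = [q] − [p].
The 9×9 boundary matrix has rank 8 and Smith normal form diag(1,1,1,1,1,1,1,1).

Reading off H_k = ker ∂_k / im ∂_{k+1}:

  H_0: rank C_0 − rank ∂_1 = 9 − 8 = 1, and the invariant factors of ∂_1 are all 1, so H_0 ≅ Z.
  H_1: rank ker ∂_1 − rank ∂_2 = (9 − 8) − 0 = 1, and there is no ∂_2, so H_1 ≅ Z.

As a check, the Euler characteristic is 9 − 9 = 0, which agrees with 1 − 1 = 0.

H_0 = Z,  H_1 = Z.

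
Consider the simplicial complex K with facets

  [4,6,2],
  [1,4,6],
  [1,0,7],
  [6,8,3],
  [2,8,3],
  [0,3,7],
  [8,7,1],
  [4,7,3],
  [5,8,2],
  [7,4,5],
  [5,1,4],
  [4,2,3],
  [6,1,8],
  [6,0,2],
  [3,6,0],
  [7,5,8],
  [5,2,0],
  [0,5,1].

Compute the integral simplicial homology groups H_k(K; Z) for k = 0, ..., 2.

We work with the vertex ordering 0 < 1 < 2 < 3 < 4 < 5 < 6 < 7 < 8. The simplices of K, each written with vertices in increasing order, are:

  0-simplices (9): [0], [1], [2], [3], [4], [5], [6], [7], [8]
  1-simplices (27): (27 of them)
  2-simplices (18): [0,1,5], [0,1,7], [0,2,5], [0,2,6], [0,3,6], [0,3,7], [1,4,5], [1,4,6], [1,6,8], [1,7,8], [2,3,4], [2,3,8], [2,4,6], [2,5,8], [3,4,7], [3,6,8], [4,5,7], [5,7,8]

Hence C_0 ≅ Z^9, C_1 ≅ Z^27, C_2 ≅ Z^18.

The boundary map ∂_1: C_1 → C_0 maps an edge to its endpoints' difference, ∂[p,q] = q − p.
As a 9×27 matrix over Z this has rank 8, with invariant factors (1,1,1,1,1,1,1,1).

∂_2: C_2 → C_1 acts by ∂[p,q,r] = [q,r] − [p,r] + [p,q]. For instance
  ∂[2,3,4] = [3,4] − [2,4] + [2,3],
  ∂[0,1,7] = [1,7] − [0,7] + [0,1].
The resulting 27×18 matrix has rank 18, and its Smith normal form has invariant factors (1,1,1,1,1,1,1,1,1,1,1,1,1,1,1,1,1,2).

Computing H_k = (kernel of ∂_k) / (image of ∂_{k+1}):

  H_0: rank C_0 − rank ∂_1 = 9 − 8 = 1, and the invariant factors of ∂_1 are all 1, so H_0 ≅ Z.
  H_1: rank ker ∂_1 − rank ∂_2 = (27 − 8) − 18 = 1, and ∂_2 has invariant factor 2 > 1, so H_1 ≅ Z ⊕ Z/2.
  H_2: rank ker ∂_2 − rank ∂_3 = (18 − 18) − 0 = 0, and there is no ∂_3, so H_2 ≅ 0.

(K is a triangulation of the Klein bottle.)

H_0 ≅ Z,  H_1 ≅ Z ⊕ Z/2,  H_2 = 0.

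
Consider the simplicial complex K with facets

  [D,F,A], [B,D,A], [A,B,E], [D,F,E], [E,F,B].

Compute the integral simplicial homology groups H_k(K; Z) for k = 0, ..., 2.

H_0 ≅ Z,  H_1 ≅ Z,  H_2 = 0.

Take the total order A < B < D < E < F on the vertex set. Then K (dimension 2) consists of the simplices:

  0-simplices (5): A, B, D, E, F
  1-simplices (10): AB, AD, AE, AF, BD, BE, BF, DE, DF, EF
  2-simplices (5): ABD, ABE, ADF, BEF, DEF

Hence C_0 ≅ Z^5, C_1 ≅ Z^10, C_2 ≅ Z^5.

The boundary map ∂_1: C_1 → C_0 maps an edge to its endpoints' difference, ∂[p,q] = q − p. For instance
  ∂DE = E − D.
The 5×10 boundary matrix has rank 4 and Smith normal form diag(1,1,1,1).

Boundary ∂_2: C_2 → C_1 sends each 2-simplex [p,q,r] to [q,r] − [p,r] + [p,q]. For instance
  ∂DEF = EF − DF + DE,
  ∂BEF = EF − BF + BE.
As a 10×5 matrix over Z this has rank 5, with invariant factors (1,1,1,1,1).

Now H_k = ker ∂_k / im ∂_{k+1}, so:

  H_0: rank C_0 − rank ∂_1 = 5 − 4 = 1, and the invariant factors of ∂_1 are all 1, so H_0 ≅ Z.
  H_1: rank ker ∂_1 − rank ∂_2 = (10 − 4) − 5 = 1, and the invariant factors of ∂_2 are all 1, so H_1 ≅ Z.
  H_2: rank ker ∂_2 − rank ∂_3 = (5 − 5) − 0 = 0, and there is no ∂_3, so H_2 ≅ 0.

As a check, the Euler characteristic is 5 − 10 + 5 = 0, which agrees with 1 − 1 + 0 = 0.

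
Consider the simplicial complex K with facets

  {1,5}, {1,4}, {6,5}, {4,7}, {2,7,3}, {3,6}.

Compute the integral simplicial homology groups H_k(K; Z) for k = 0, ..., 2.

H_0 ≅ Z,  H_1 ≅ Z,  H_2 = 0.

Take the total order 1 < 2 < 3 < 4 < 5 < 6 < 7 on the vertex set. Then K (dimension 2) consists of the simplices:

  0-simplices (7): [1], [2], [3], [4], [5], [6], [7]
  1-simplices (8): [1,4], [1,5], [2,3], [2,7], [3,6], [3,7], [4,7], [5,6]
  2-simplices (1): [2,3,7]

giving chain groups C_0 ≅ Z^7, C_1 ≅ Z^8, C_2 ≅ Z^1.

The boundary map ∂_1: C_1 → C_0 is given by ∂[p,q] = [q] − [p]. For instance
  ∂[3,6] = [6] − [3].
The 7×8 boundary matrix has rank 6 and Smith normal form diag(1,1,1,1,1,1).

∂_2: C_2 → C_1 acts by ∂[p,q,r] = [q,r] − [p,r] + [p,q]. For instance
  ∂[2,3,7] = [3,7] − [2,7] + [2,3].
As a 8×1 matrix over Z this has rank 1, with invariant factors (1).

Now H_k = ker ∂_k / im ∂_{k+1}, so:

  H_0: rank C_0 − rank ∂_1 = 7 − 6 = 1, and the invariant factors of ∂_1 are all 1, so H_0 ≅ Z.
  H_1: rank ker ∂_1 − rank ∂_2 = (8 − 6) − 1 = 1, and the invariant factors of ∂_2 are all 1, so H_1 ≅ Z.
  H_2: rank ker ∂_2 − rank ∂_3 = (1 − 1) − 0 = 0, and there is no ∂_3, so H_2 ≅ 0.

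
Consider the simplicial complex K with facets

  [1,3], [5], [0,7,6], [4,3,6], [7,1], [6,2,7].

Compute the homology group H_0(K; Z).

H_0 = Z^2.

We work with the vertex ordering 0 < 1 < 2 < 3 < 4 < 5 < 6 < 7. The simplices of K, each written with vertices in increasing order, are:

  0-simplices (8): [0], [1], [2], [3], [4], [5], [6], [7]
  1-simplices (10): [0,6], [0,7], [1,3], [1,7], [2,6], [2,7], [3,4], [3,6], [4,6], [6,7]
  2-simplices (3): [0,6,7], [2,6,7], [3,4,6]

so the chain groups are C_0 ≅ Z^8, C_1 ≅ Z^10, C_2 ≅ Z^3.

Boundary ∂_1: C_1 → C_0 is given by ∂[p,q] = [q] − [p].
The 8×10 boundary matrix has rank 6 and Smith normal form diag(1,1,1,1,1,1).

Boundary ∂_2: C_2 → C_1 maps a triangle to the signed sum of its edges. For instance
  ∂[0,6,7] = [6,7] − [0,7] + [0,6],
  ∂[2,6,7] = [6,7] − [2,7] + [2,6].
The 10×3 boundary matrix has rank 3 and Smith normal form diag(1,1,1).

From H_k ≅ ker(∂_k) / im(∂_{k+1}) we obtain:

  H_0: rank C_0 − rank ∂_1 = 8 − 6 = 2, and the invariant factors of ∂_1 are all 1, so H_0 ≅ Z^2.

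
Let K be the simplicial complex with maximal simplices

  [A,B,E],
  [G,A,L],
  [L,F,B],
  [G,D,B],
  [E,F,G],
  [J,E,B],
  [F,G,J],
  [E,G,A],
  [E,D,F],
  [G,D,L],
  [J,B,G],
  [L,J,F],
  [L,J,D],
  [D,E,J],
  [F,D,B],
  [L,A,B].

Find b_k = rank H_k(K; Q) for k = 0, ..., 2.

K has 8 vertices, 24 edges, 16 triangles.
rank ∂_0 = 0, rank ∂_1 = 7 ⇒ b_0 = 8 − 0 − 7 = 1; all invariant factors of ∂_1 are 1 so no torsion. So H_0 = Z.
rank ∂_1 = 7, rank ∂_2 = 15 ⇒ b_1 = 24 − 7 − 15 = 2; all invariant factors of ∂_2 are 1 so no torsion. So H_1 = Z^2.
rank ∂_2 = 15, rank ∂_3 = 0 ⇒ b_2 = 16 − 15 − 0 = 1. So H_2 = Z.

b_0 = 1, b_1 = 2, b_2 = 1.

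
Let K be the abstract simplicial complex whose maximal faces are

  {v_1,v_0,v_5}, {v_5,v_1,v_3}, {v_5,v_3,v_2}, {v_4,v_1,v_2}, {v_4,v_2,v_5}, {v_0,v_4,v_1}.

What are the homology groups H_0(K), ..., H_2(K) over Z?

H_0 ≅ Z,  H_1 ≅ Z,  H_2 = 0.

Fix the vertex order v_0 < v_1 < v_2 < v_3 < v_4 < v_5 and write every simplex with vertices in increasing order. Then dim K = 2 and the simplices of K are:

  0-simplices (6): [v_0], [v_1], [v_2], [v_3], [v_4], [v_5]
  1-simplices (12): [v_0,v_1], [v_0,v_4], [v_0,v_5], [v_1,v_2], [v_1,v_3], [v_1,v_4], [v_1,v_5], [v_2,v_3], [v_2,v_4], [v_2,v_5], [v_3,v_5], [v_4,v_5]
  2-simplices (6): [v_0,v_1,v_4], [v_0,v_1,v_5], [v_1,v_2,v_4], [v_1,v_3,v_5], [v_2,v_3,v_5], [v_2,v_4,v_5]

so the chain groups are C_0 ≅ Z^6, C_1 ≅ Z^12, C_2 ≅ Z^6.

The boundary map ∂_1: C_1 → C_0 is given by ∂[p,q] = [q] − [p].
This gives a 6×12 integer matrix of rank 5; reducing to Smith normal form yields diagonal entries (1,1,1,1,1).

∂_2: C_2 → C_1 maps a triangle to the signed sum of its edges. For instance
  ∂[v_2,v_3,v_5] = [v_3,v_5] − [v_2,v_5] + [v_2,v_3],
  ∂[v_1,v_2,v_4] = [v_2,v_4] − [v_1,v_4] + [v_1,v_2].
This gives a 12×6 integer matrix of rank 6; reducing to Smith normal form yields diagonal entries (1,1,1,1,1,1).

Reading off H_k = ker ∂_k / im ∂_{k+1}:

  H_0: rank C_0 − rank ∂_1 = 6 − 5 = 1, and the invariant factors of ∂_1 are all 1, so H_0 ≅ Z.
  H_1: rank ker ∂_1 − rank ∂_2 = (12 − 5) − 6 = 1, and the invariant factors of ∂_2 are all 1, so H_1 ≅ Z.
  H_2: rank ker ∂_2 − rank ∂_3 = (6 − 6) − 0 = 0, and there is no ∂_3, so H_2 ≅ 0.

As a check, the Euler characteristic is 6 − 12 + 6 = 0, which agrees with 1 − 1 + 0 = 0.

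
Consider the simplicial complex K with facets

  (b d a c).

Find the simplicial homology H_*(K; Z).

We work with the vertex ordering a < b < c < d. The simplices of K, each written with vertices in increasing order, are:

  0-simplices (4): a, b, c, d
  1-simplices (6): ab, ac, ad, bc, bd, cd
  2-simplices (4): abc, abd, acd, bcd
  3-simplices (1): abcd

so the chain groups are C_0 ≅ Z^4, C_1 ≅ Z^6, C_2 ≅ Z^4, C_3 ≅ Z^1.

∂_1: C_1 → C_0 maps an edge to its endpoints' difference, ∂[p,q] = q − p. For instance
  ∂ac = c − a.
The resulting 4×6 matrix has rank 3, and its Smith normal form has invariant factors (1,1,1).

∂_2: C_2 → C_1 sends each 2-simplex [p,q,r] to [q,r] − [p,r] + [p,q]. For instance
  ∂bcd = cd − bd + bc,
  ∂abc = bc − ac + ab.
As a 6×4 matrix over Z this has rank 3, with invariant factors (1,1,1).

∂_3: C_3 → C_2 sends each 3-simplex σ to the alternating sum Σ_i (−1)^i (σ with its i-th vertex removed). For instance
  ∂abcd = bcd − acd + abd − abc.
The 4×1 boundary matrix has rank 1 and Smith normal form diag(1).

Computing H_k = (kernel of ∂_k) / (image of ∂_{k+1}):

  H_0: rank C_0 − rank ∂_1 = 4 − 3 = 1, and the invariant factors of ∂_1 are all 1, so H_0 ≅ Z.
  H_1: rank ker ∂_1 − rank ∂_2 = (6 − 3) − 3 = 0, and the invariant factors of ∂_2 are all 1, so H_1 ≅ 0.
  H_2: rank ker ∂_2 − rank ∂_3 = (4 − 3) − 1 = 0, and the invariant factors of ∂_3 are all 1, so H_2 ≅ 0.
  H_3: rank ker ∂_3 − rank ∂_4 = (1 − 1) − 0 = 0, and there is no ∂_4, so H_3 ≅ 0.

(K is a triangulation of the 3-simplex.)

H_0 ≅ Z,  H_1 = 0,  H_2 = 0,  H_3 = 0.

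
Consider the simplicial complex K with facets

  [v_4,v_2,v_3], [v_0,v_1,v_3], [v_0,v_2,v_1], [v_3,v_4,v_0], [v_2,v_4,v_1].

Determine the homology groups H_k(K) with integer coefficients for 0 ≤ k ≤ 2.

H_0 = Z,  H_1 = Z,  H_2 = 0.

Take the total order v_0 < v_1 < v_2 < v_3 < v_4 on the vertex set. Then K (dimension 2) consists of the simplices:

  0-simplices (5): [v_0], [v_1], [v_2], [v_3], [v_4]
  1-simplices (10): [v_0,v_1], [v_0,v_2], [v_0,v_3], [v_0,v_4], [v_1,v_2], [v_1,v_3], [v_1,v_4], [v_2,v_3], [v_2,v_4], [v_3,v_4]
  2-simplices (5): [v_0,v_1,v_2], [v_0,v_1,v_3], [v_0,v_3,v_4], [v_1,v_2,v_4], [v_2,v_3,v_4]

so the chain groups are C_0 ≅ Z^5, C_1 ≅ Z^10, C_2 ≅ Z^5.

The boundary map ∂_1: C_1 → C_0 sends each edge [p,q] (with p < q) to q − p.
As a 5×10 matrix over Z this has rank 4, with invariant factors (1,1,1,1).

Boundary ∂_2: C_2 → C_1 maps a triangle to the signed sum of its edges. For instance
  ∂[v_0,v_1,v_2] = [v_1,v_2] − [v_0,v_2] + [v_0,v_1],
  ∂[v_0,v_1,v_3] = [v_1,v_3] − [v_0,v_3] + [v_0,v_1].
This gives a 10×5 integer matrix of rank 5; reducing to Smith normal form yields diagonal entries (1,1,1,1,1).

Now H_k = ker ∂_k / im ∂_{k+1}, so:

  H_0: rank C_0 − rank ∂_1 = 5 − 4 = 1, and the invariant factors of ∂_1 are all 1, so H_0 = Z.
  H_1: rank ker ∂_1 − rank ∂_2 = (10 − 4) − 5 = 1, and the invariant factors of ∂_2 are all 1, so H_1 = Z.
  H_2: rank ker ∂_2 − rank ∂_3 = (5 − 5) − 0 = 0, and there is no ∂_3, so H_2 = 0.

As a check, the Euler characteristic is 5 − 10 + 5 = 0, which agrees with 1 − 1 + 0 = 0.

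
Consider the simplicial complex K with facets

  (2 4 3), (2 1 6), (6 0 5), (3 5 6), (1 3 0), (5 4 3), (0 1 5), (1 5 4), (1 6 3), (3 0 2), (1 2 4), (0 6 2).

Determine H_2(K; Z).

H_2 = 0.

Order the vertices as 0 < 1 < 2 < 3 < 4 < 5 < 6. Listing each simplex with vertices in this order, K has dimension 2 with simplices:

  0-simplices (7): [0], [1], [2], [3], [4], [5], [6]
  1-simplices (18): [0,1], [0,2], [0,3], [0,5], [0,6], [1,2], [1,3], [1,4], [1,5], [1,6], [2,3], [2,4], [2,6], [3,4], [3,5], [3,6], [4,5], [5,6]
  2-simplices (12): [0,1,3], [0,1,5], [0,2,3], [0,2,6], [0,5,6], [1,2,4], [1,2,6], [1,3,6], [1,4,5], [2,3,4], [3,4,5], [3,5,6]

Hence C_0 ≅ Z^7, C_1 ≅ Z^18, C_2 ≅ Z^12.

The boundary map ∂_1: C_1 → C_0 sends each edge [p,q] (with p < q) to q − p.
As a 7×18 matrix over Z this has rank 6, with invariant factors (1,1,1,1,1,1).

∂_2: C_2 → C_1 maps a triangle to the signed sum of its edges. For instance
  ∂[0,2,3] = [2,3] − [0,3] + [0,2],
  ∂[1,2,4] = [2,4] − [1,4] + [1,2].
This gives a 18×12 integer matrix of rank 12; reducing to Smith normal form yields diagonal entries (1,1,1,1,1,1,1,1,1,1,1,2).

Now H_k = ker ∂_k / im ∂_{k+1}, so:

  H_2: rank ker ∂_2 − rank ∂_3 = (12 − 12) − 0 = 0, and there is no ∂_3, so H_2 ≅ 0.

(K is a triangulation of the real projective plane RP^2.)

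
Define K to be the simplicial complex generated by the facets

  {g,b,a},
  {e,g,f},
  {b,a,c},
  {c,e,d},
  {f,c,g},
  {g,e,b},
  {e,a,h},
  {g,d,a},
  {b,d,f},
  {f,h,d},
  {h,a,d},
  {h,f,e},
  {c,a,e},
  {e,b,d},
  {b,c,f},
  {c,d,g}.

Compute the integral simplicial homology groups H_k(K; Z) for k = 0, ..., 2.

H_0 ≅ Z,  H_1 ≅ Z^2,  H_2 ≅ Z.

Fix the vertex order a < b < c < d < e < f < g < h and write every simplex with vertices in increasing order. Then dim K = 2 and the simplices of K are:

  0-simplices (8): a, b, c, d, e, f, g, h
  1-simplices (24): ab, ac, ad, ae, ag, ah, bc, bd, be, bf, bg, cd, ce, cf, cg, de, df, dg, dh, ef, eg, eh, fg, fh
  2-simplices (16): abc, abg, ace, adg, adh, aeh, bcf, bde, bdf, beg, cde, cdg, cfg, dfh, efg, efh

Hence C_0 ≅ Z^8, C_1 ≅ Z^24, C_2 ≅ Z^16.

Boundary ∂_1: C_1 → C_0 sends each edge [p,q] (with p < q) to q − p. For instance
  ∂fg = g − f.
The resulting 8×24 matrix has rank 7, and its Smith normal form has invariant factors (1,1,1,1,1,1,1).

∂_2: C_2 → C_1 acts by ∂[p,q,r] = [q,r] − [p,r] + [p,q]. For instance
  ∂cdg = dg − cg + cd,
  ∂efh = fh − eh + ef.
The resulting 24×16 matrix has rank 15, and its Smith normal form has invariant factors (1,1,1,1,1,1,1,1,1,1,1,1,1,1,1).

Now H_k = ker ∂_k / im ∂_{k+1}, so:

  H_0: rank C_0 − rank ∂_1 = 8 − 7 = 1, and the invariant factors of ∂_1 are all 1, so H_0 ≅ Z.
  H_1: rank ker ∂_1 − rank ∂_2 = (24 − 7) − 15 = 2, and the invariant factors of ∂_2 are all 1, so H_1 ≅ Z^2.
  H_2: rank ker ∂_2 − rank ∂_3 = (16 − 15) − 0 = 1, and there is no ∂_3, so H_2 ≅ Z.

As a check, the Euler characteristic is 8 − 24 + 16 = 0, which agrees with 1 − 2 + 1 = 0.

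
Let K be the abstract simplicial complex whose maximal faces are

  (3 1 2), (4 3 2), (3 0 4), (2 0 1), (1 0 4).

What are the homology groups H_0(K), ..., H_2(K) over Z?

Take the total order 0 < 1 < 2 < 3 < 4 on the vertex set. Then K (dimension 2) consists of the simplices:

  0-simplices (5): [0], [1], [2], [3], [4]
  1-simplices (10): [0,1], [0,2], [0,3], [0,4], [1,2], [1,3], [1,4], [2,3], [2,4], [3,4]
  2-simplices (5): [0,1,2], [0,1,4], [0,3,4], [1,2,3], [2,3,4]

Hence C_0 ≅ Z^5, C_1 ≅ Z^10, C_2 ≅ Z^5.

The boundary map ∂_1: C_1 → C_0 is given by ∂[p,q] = [q] − [p]. For instance
  ∂[0,1] = [1] − [0].
The resulting 5×10 matrix has rank 4, and its Smith normal form has invariant factors (1,1,1,1).

∂_2: C_2 → C_1 acts by ∂[p,q,r] = [q,r] − [p,r] + [p,q]. For instance
  ∂[2,3,4] = [3,4] − [2,4] + [2,3],
  ∂[1,2,3] = [2,3] − [1,3] + [1,2].
The 10×5 boundary matrix has rank 5 and Smith normal form diag(1,1,1,1,1).

Reading off H_k = ker ∂_k / im ∂_{k+1}:

  H_0: rank C_0 − rank ∂_1 = 5 − 4 = 1, and the invariant factors of ∂_1 are all 1, so H_0 = Z.
  H_1: rank ker ∂_1 − rank ∂_2 = (10 − 4) − 5 = 1, and the invariant factors of ∂_2 are all 1, so H_1 = Z.
  H_2: rank ker ∂_2 − rank ∂_3 = (5 − 5) − 0 = 0, and there is no ∂_3, so H_2 = 0.

(K is a triangulation of the Möbius band.)

H_0 ≅ Z,  H_1 ≅ Z,  H_2 = 0.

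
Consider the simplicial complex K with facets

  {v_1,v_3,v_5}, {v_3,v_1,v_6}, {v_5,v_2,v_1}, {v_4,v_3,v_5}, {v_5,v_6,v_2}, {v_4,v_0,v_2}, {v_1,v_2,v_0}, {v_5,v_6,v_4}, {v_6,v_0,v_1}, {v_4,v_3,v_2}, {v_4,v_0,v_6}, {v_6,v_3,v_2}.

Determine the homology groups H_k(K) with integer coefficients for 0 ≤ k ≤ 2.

We work with the vertex ordering v_0 < v_1 < v_2 < v_3 < v_4 < v_5 < v_6. The simplices of K, each written with vertices in increasing order, are:

  0-simplices (7): [v_0], [v_1], [v_2], [v_3], [v_4], [v_5], [v_6]
  1-simplices (18): (18 of them)
  2-simplices (12): (12 of them)

Hence C_0 ≅ Z^7, C_1 ≅ Z^18, C_2 ≅ Z^12.

Boundary ∂_1: C_1 → C_0 maps an edge to its endpoints' difference, ∂[p,q] = q − p. For instance
  ∂[v_0,v_6] = [v_6] − [v_0].
As a 7×18 matrix over Z this has rank 6, with invariant factors (1,1,1,1,1,1).

The boundary map ∂_2: C_2 → C_1 sends each 2-simplex [p,q,r] to [q,r] − [p,r] + [p,q]. For instance
  ∂[v_1,v_3,v_6] = [v_3,v_6] − [v_1,v_6] + [v_1,v_3],
  ∂[v_1,v_3,v_5] = [v_3,v_5] − [v_1,v_5] + [v_1,v_3].
The 18×12 boundary matrix has rank 12 and Smith normal form diag(1,1,1,1,1,1,1,1,1,1,1,2).

From H_k ≅ ker(∂_k) / im(∂_{k+1}) we obtain:

  H_0: rank C_0 − rank ∂_1 = 7 − 6 = 1, and the invariant factors of ∂_1 are all 1, so H_0 ≅ Z.
  H_1: rank ker ∂_1 − rank ∂_2 = (18 − 6) − 12 = 0, and ∂_2 has invariant factor 2 > 1, so H_1 ≅ Z/2.
  H_2: rank ker ∂_2 − rank ∂_3 = (12 − 12) − 0 = 0, and there is no ∂_3, so H_2 ≅ 0.

(K is a triangulation of the real projective plane RP^2.)

H_0 ≅ Z,  H_1 ≅ Z/2,  H_2 = 0.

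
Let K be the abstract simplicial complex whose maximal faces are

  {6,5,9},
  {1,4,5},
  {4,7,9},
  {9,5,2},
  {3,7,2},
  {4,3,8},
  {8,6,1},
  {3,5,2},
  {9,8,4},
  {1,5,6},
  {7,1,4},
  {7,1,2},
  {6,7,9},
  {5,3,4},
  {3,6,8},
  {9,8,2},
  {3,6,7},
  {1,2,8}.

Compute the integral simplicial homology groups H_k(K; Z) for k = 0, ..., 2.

Fix the vertex order 1 < 2 < 3 < 4 < 5 < 6 < 7 < 8 < 9 and write every simplex with vertices in increasing order. Then dim K = 2 and the simplices of K are:

  0-simplices (9): [1], [2], [3], [4], [5], [6], [7], [8], [9]
  1-simplices (27): (27 of them)
  2-simplices (18): [1,2,7], [1,2,8], [1,4,5], [1,4,7], [1,5,6], [1,6,8], [2,3,5], [2,3,7], [2,5,9], [2,8,9], [3,4,5], [3,4,8], [3,6,7], [3,6,8], [4,7,9], [4,8,9], [5,6,9], [6,7,9]

giving chain groups C_0 ≅ Z^9, C_1 ≅ Z^27, C_2 ≅ Z^18.

∂_1: C_1 → C_0 maps an edge to its endpoints' difference, ∂[p,q] = q − p.
As a 9×27 matrix over Z this has rank 8, with invariant factors (1,1,1,1,1,1,1,1).

Boundary ∂_2: C_2 → C_1 acts by ∂[p,q,r] = [q,r] − [p,r] + [p,q]. For instance
  ∂[2,3,7] = [3,7] − [2,7] + [2,3],
  ∂[3,6,7] = [6,7] − [3,7] + [3,6].
This gives a 27×18 integer matrix of rank 17; reducing to Smith normal form yields diagonal entries (1,1,1,1,1,1,1,1,1,1,1,1,1,1,1,1,1).

Reading off H_k = ker ∂_k / im ∂_{k+1}:

  H_0: rank C_0 − rank ∂_1 = 9 − 8 = 1, and the invariant factors of ∂_1 are all 1, so H_0 = Z.
  H_1: rank ker ∂_1 − rank ∂_2 = (27 − 8) − 17 = 2, and the invariant factors of ∂_2 are all 1, so H_1 = Z^2.
  H_2: rank ker ∂_2 − rank ∂_3 = (18 − 17) − 0 = 1, and there is no ∂_3, so H_2 = Z.

H_0 ≅ Z,  H_1 ≅ Z^2,  H_2 ≅ Z.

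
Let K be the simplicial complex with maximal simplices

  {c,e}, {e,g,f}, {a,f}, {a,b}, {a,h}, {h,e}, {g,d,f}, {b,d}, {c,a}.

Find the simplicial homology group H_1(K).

K has 8 vertices, 12 edges, 2 triangles.
rank ∂_1 = 7, rank ∂_2 = 2 ⇒ b_1 = 12 − 7 − 2 = 3; all invariant factors of ∂_2 are 1 so no torsion. So H_1 ≅ Z^3.

H_1 ≅ Z^3.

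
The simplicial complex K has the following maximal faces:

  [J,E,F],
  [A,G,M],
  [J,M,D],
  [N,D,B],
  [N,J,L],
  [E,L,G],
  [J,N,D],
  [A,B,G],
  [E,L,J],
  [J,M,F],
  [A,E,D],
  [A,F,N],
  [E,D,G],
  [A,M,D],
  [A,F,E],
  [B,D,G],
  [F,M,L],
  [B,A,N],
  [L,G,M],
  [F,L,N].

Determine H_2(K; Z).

H_2 = 0.

K has 10 vertices, 30 edges, 20 triangles.
rank ∂_2 = 20, rank ∂_3 = 0 ⇒ b_2 = 20 − 20 − 0 = 0. So H_2 ≅ 0.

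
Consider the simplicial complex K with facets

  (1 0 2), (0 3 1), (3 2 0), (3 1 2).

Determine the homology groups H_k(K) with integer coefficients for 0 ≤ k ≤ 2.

K has 4 vertices, 6 edges, 4 triangles.
rank ∂_0 = 0, rank ∂_1 = 3 ⇒ b_0 = 4 − 0 − 3 = 1; all invariant factors of ∂_1 are 1 so no torsion. So H_0 ≅ Z.
rank ∂_1 = 3, rank ∂_2 = 3 ⇒ b_1 = 6 − 3 − 3 = 0; all invariant factors of ∂_2 are 1 so no torsion. So H_1 ≅ 0.
rank ∂_2 = 3, rank ∂_3 = 0 ⇒ b_2 = 4 − 3 − 0 = 1. So H_2 ≅ Z.

H_0 = Z,  H_1 = 0,  H_2 = Z.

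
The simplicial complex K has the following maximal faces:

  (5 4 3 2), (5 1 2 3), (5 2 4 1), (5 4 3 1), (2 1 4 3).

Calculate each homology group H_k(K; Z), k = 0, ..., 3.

H_0 = Z,  H_1 = 0,  H_2 = 0,  H_3 = Z.

We work with the vertex ordering 1 < 2 < 3 < 4 < 5. The simplices of K, each written with vertices in increasing order, are:

  0-simplices (5): [1], [2], [3], [4], [5]
  1-simplices (10): [1,2], [1,3], [1,4], [1,5], [2,3], [2,4], [2,5], [3,4], [3,5], [4,5]
  2-simplices (10): [1,2,3], [1,2,4], [1,2,5], [1,3,4], [1,3,5], [1,4,5], [2,3,4], [2,3,5], [2,4,5], [3,4,5]
  3-simplices (5): [1,2,3,4], [1,2,3,5], [1,2,4,5], [1,3,4,5], [2,3,4,5]

Hence C_0 ≅ Z^5, C_1 ≅ Z^10, C_2 ≅ Z^10, C_3 ≅ Z^5.

The boundary map ∂_1: C_1 → C_0 sends each edge [p,q] (with p < q) to q − p. For instance
  ∂[3,5] = [5] − [3].
As a 5×10 matrix over Z this has rank 4, with invariant factors (1,1,1,1).

Boundary ∂_2: C_2 → C_1 sends each 2-simplex [p,q,r] to [q,r] − [p,r] + [p,q]. For instance
  ∂[1,2,4] = [2,4] − [1,4] + [1,2],
  ∂[1,3,5] = [3,5] − [1,5] + [1,3].
The resulting 10×10 matrix has rank 6, and its Smith normal form has invariant factors (1,1,1,1,1,1).

The boundary map ∂_3: C_3 → C_2 sends each 3-simplex σ to the alternating sum Σ_i (−1)^i (σ with its i-th vertex removed). For instance
  ∂[2,3,4,5] = [3,4,5] − [2,4,5] + [2,3,5] − [2,3,4],
  ∂[1,2,3,4] = [2,3,4] − [1,3,4] + [1,2,4] − [1,2,3].
As a 10×5 matrix over Z this has rank 4, with invariant factors (1,1,1,1).

Now H_k = ker ∂_k / im ∂_{k+1}, so:

  H_0: rank C_0 − rank ∂_1 = 5 − 4 = 1, and the invariant factors of ∂_1 are all 1, so H_0 = Z.
  H_1: rank ker ∂_1 − rank ∂_2 = (10 − 4) − 6 = 0, and the invariant factors of ∂_2 are all 1, so H_1 = 0.
  H_2: rank ker ∂_2 − rank ∂_3 = (10 − 6) − 4 = 0, and the invariant factors of ∂_3 are all 1, so H_2 = 0.
  H_3: rank ker ∂_3 − rank ∂_4 = (5 − 4) − 0 = 1, and there is no ∂_4, so H_3 = Z.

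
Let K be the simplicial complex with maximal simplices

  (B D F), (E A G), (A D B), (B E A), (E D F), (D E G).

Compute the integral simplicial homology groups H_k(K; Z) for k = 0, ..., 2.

H_0 ≅ Z,  H_1 ≅ Z,  H_2 = 0.

Take the total order A < B < D < E < F < G on the vertex set. Then K (dimension 2) consists of the simplices:

  0-simplices (6): A, B, D, E, F, G
  1-simplices (12): AB, AD, AE, AG, BD, BE, BF, DE, DF, DG, EF, EG
  2-simplices (6): ABD, ABE, AEG, BDF, DEF, DEG

giving chain groups C_0 ≅ Z^6, C_1 ≅ Z^12, C_2 ≅ Z^6.

The boundary map ∂_1: C_1 → C_0 sends each edge [p,q] (with p < q) to q − p.
The 6×12 boundary matrix has rank 5 and Smith normal form diag(1,1,1,1,1).

∂_2: C_2 → C_1 acts by ∂[p,q,r] = [q,r] − [p,r] + [p,q]. For instance
  ∂ABE = BE − AE + AB,
  ∂ABD = BD − AD + AB.
The resulting 12×6 matrix has rank 6, and its Smith normal form has invariant factors (1,1,1,1,1,1).

Now H_k = ker ∂_k / im ∂_{k+1}, so:

  H_0: rank C_0 − rank ∂_1 = 6 − 5 = 1, and the invariant factors of ∂_1 are all 1, so H_0 ≅ Z.
  H_1: rank ker ∂_1 − rank ∂_2 = (12 − 5) − 6 = 1, and the invariant factors of ∂_2 are all 1, so H_1 ≅ Z.
  H_2: rank ker ∂_2 − rank ∂_3 = (6 − 6) − 0 = 0, and there is no ∂_3, so H_2 ≅ 0.

As a check, the Euler characteristic is 6 − 12 + 6 = 0, which agrees with 1 − 1 + 0 = 0.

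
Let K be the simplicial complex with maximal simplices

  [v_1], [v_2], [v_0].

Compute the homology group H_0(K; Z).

Fix the vertex order v_0 < v_1 < v_2 and write every simplex with vertices in increasing order. Then dim K = 0 and the simplices of K are:

  0-simplices (3): [v_0], [v_1], [v_2]

giving chain groups C_0 ≅ Z^3.

Computing H_k = (kernel of ∂_k) / (image of ∂_{k+1}):

  H_0: rank C_0 − rank ∂_1 = 3 − 0 = 3, and there is no ∂_1, so H_0 = Z^3.

H_0 = Z^3.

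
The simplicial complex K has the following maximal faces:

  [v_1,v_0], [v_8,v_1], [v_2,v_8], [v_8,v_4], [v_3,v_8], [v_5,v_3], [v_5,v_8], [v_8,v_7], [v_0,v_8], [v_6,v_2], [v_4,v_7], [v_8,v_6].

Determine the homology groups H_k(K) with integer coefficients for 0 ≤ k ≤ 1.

H_0 = Z,  H_1 = Z^4.

Fix the vertex order v_0 < v_1 < v_2 < v_3 < v_4 < v_5 < v_6 < v_7 < v_8 and write every simplex with vertices in increasing order. Then dim K = 1 and the simplices of K are:

  0-simplices (9): [v_0], [v_1], [v_2], [v_3], [v_4], [v_5], [v_6], [v_7], [v_8]
  1-simplices (12): [v_0,v_1], [v_0,v_8], [v_1,v_8], [v_2,v_6], [v_2,v_8], [v_3,v_5], [v_3,v_8], [v_4,v_7], [v_4,v_8], [v_5,v_8], [v_6,v_8], [v_7,v_8]

so the chain groups are C_0 ≅ Z^9, C_1 ≅ Z^12.

∂_1: C_1 → C_0 is given by ∂[p,q] = [q] − [p].
The resulting 9×12 matrix has rank 8, and its Smith normal form has invariant factors (1,1,1,1,1,1,1,1).

Now H_k = ker ∂_k / im ∂_{k+1}, so:

  H_0: rank C_0 − rank ∂_1 = 9 − 8 = 1, and the invariant factors of ∂_1 are all 1, so H_0 ≅ Z.
  H_1: rank ker ∂_1 − rank ∂_2 = (12 − 8) − 0 = 4, and there is no ∂_2, so H_1 ≅ Z^4.

As a check, the Euler characteristic is 9 − 12 = -3, which agrees with 1 − 4 = -3.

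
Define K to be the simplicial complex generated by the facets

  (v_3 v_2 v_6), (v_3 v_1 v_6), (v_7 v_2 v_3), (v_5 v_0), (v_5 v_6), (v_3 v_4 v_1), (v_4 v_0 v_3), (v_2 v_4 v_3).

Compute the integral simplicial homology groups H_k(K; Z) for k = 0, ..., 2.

Fix the vertex order v_0 < v_1 < v_2 < v_3 < v_4 < v_5 < v_6 < v_7 and write every simplex with vertices in increasing order. Then dim K = 2 and the simplices of K are:

  0-simplices (8): [v_0], [v_1], [v_2], [v_3], [v_4], [v_5], [v_6], [v_7]
  1-simplices (14): [v_0,v_3], [v_0,v_4], [v_0,v_5], [v_1,v_3], [v_1,v_4], [v_1,v_6], [v_2,v_3], [v_2,v_4], [v_2,v_6], [v_2,v_7], [v_3,v_4], [v_3,v_6], [v_3,v_7], [v_5,v_6]
  2-simplices (6): [v_0,v_3,v_4], [v_1,v_3,v_4], [v_1,v_3,v_6], [v_2,v_3,v_4], [v_2,v_3,v_6], [v_2,v_3,v_7]

Hence C_0 ≅ Z^8, C_1 ≅ Z^14, C_2 ≅ Z^6.

∂_1: C_1 → C_0 sends each edge [p,q] (with p < q) to q − p.
The 8×14 boundary matrix has rank 7 and Smith normal form diag(1,1,1,1,1,1,1).

The boundary map ∂_2: C_2 → C_1 sends each 2-simplex [p,q,r] to [q,r] − [p,r] + [p,q]. For instance
  ∂[v_1,v_3,v_6] = [v_3,v_6] − [v_1,v_6] + [v_1,v_3],
  ∂[v_2,v_3,v_6] = [v_3,v_6] − [v_2,v_6] + [v_2,v_3].
The resulting 14×6 matrix has rank 6, and its Smith normal form has invariant factors (1,1,1,1,1,1).

Computing H_k = (kernel of ∂_k) / (image of ∂_{k+1}):

  H_0: rank C_0 − rank ∂_1 = 8 − 7 = 1, and the invariant factors of ∂_1 are all 1, so H_0 = Z.
  H_1: rank ker ∂_1 − rank ∂_2 = (14 − 7) − 6 = 1, and the invariant factors of ∂_2 are all 1, so H_1 = Z.
  H_2: rank ker ∂_2 − rank ∂_3 = (6 − 6) − 0 = 0, and there is no ∂_3, so H_2 = 0.

H_0 = Z,  H_1 = Z,  H_2 = 0.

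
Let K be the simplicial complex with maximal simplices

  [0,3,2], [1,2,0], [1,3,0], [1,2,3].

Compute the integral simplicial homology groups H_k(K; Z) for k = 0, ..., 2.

Fix the vertex order 0 < 1 < 2 < 3 and write every simplex with vertices in increasing order. Then dim K = 2 and the simplices of K are:

  0-simplices (4): [0], [1], [2], [3]
  1-simplices (6): [0,1], [0,2], [0,3], [1,2], [1,3], [2,3]
  2-simplices (4): [0,1,2], [0,1,3], [0,2,3], [1,2,3]

so the chain groups are C_0 ≅ Z^4, C_1 ≅ Z^6, C_2 ≅ Z^4.

Boundary ∂_1: C_1 → C_0 maps an edge to its endpoints' difference, ∂[p,q] = q − p. For instance
  ∂[2,3] = [3] − [2].
This gives a 4×6 integer matrix of rank 3; reducing to Smith normal form yields diagonal entries (1,1,1).

Boundary ∂_2: C_2 → C_1 acts by ∂[p,q,r] = [q,r] − [p,r] + [p,q]. For instance
  ∂[0,1,2] = [1,2] − [0,2] + [0,1],
  ∂[0,1,3] = [1,3] − [0,3] + [0,1].
As a 6×4 matrix over Z this has rank 3, with invariant factors (1,1,1).

From H_k ≅ ker(∂_k) / im(∂_{k+1}) we obtain:

  H_0: rank C_0 − rank ∂_1 = 4 − 3 = 1, and the invariant factors of ∂_1 are all 1, so H_0 = Z.
  H_1: rank ker ∂_1 − rank ∂_2 = (6 − 3) − 3 = 0, and the invariant factors of ∂_2 are all 1, so H_1 = 0.
  H_2: rank ker ∂_2 − rank ∂_3 = (4 − 3) − 0 = 1, and there is no ∂_3, so H_2 = Z.

H_0 ≅ Z,  H_1 = 0,  H_2 ≅ Z.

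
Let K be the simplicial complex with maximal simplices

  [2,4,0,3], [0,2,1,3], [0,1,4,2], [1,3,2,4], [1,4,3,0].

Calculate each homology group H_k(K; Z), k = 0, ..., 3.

H_0 ≅ Z,  H_1 = 0,  H_2 = 0,  H_3 ≅ Z.

Fix the vertex order 0 < 1 < 2 < 3 < 4 and write every simplex with vertices in increasing order. Then dim K = 3 and the simplices of K are:

  0-simplices (5): [0], [1], [2], [3], [4]
  1-simplices (10): [0,1], [0,2], [0,3], [0,4], [1,2], [1,3], [1,4], [2,3], [2,4], [3,4]
  2-simplices (10): [0,1,2], [0,1,3], [0,1,4], [0,2,3], [0,2,4], [0,3,4], [1,2,3], [1,2,4], [1,3,4], [2,3,4]
  3-simplices (5): [0,1,2,3], [0,1,2,4], [0,1,3,4], [0,2,3,4], [1,2,3,4]

Hence C_0 ≅ Z^5, C_1 ≅ Z^10, C_2 ≅ Z^10, C_3 ≅ Z^5.

∂_1: C_1 → C_0 is given by ∂[p,q] = [q] − [p]. For instance
  ∂[0,1] = [1] − [0].
The resulting 5×10 matrix has rank 4, and its Smith normal form has invariant factors (1,1,1,1).

∂_2: C_2 → C_1 acts by ∂[p,q,r] = [q,r] − [p,r] + [p,q]. For instance
  ∂[0,2,4] = [2,4] − [0,4] + [0,2],
  ∂[0,1,3] = [1,3] − [0,3] + [0,1].
The 10×10 boundary matrix has rank 6 and Smith normal form diag(1,1,1,1,1,1).

The boundary map ∂_3: C_3 → C_2 sends each 3-simplex σ to the alternating sum Σ_i (−1)^i (σ with its i-th vertex removed). For instance
  ∂[0,1,2,3] = [1,2,3] − [0,2,3] + [0,1,3] − [0,1,2],
  ∂[0,2,3,4] = [2,3,4] − [0,3,4] + [0,2,4] − [0,2,3].
The resulting 10×5 matrix has rank 4, and its Smith normal form has invariant factors (1,1,1,1).

Reading off H_k = ker ∂_k / im ∂_{k+1}:

  H_0: rank C_0 − rank ∂_1 = 5 − 4 = 1, and the invariant factors of ∂_1 are all 1, so H_0 = Z.
  H_1: rank ker ∂_1 − rank ∂_2 = (10 − 4) − 6 = 0, and the invariant factors of ∂_2 are all 1, so H_1 = 0.
  H_2: rank ker ∂_2 − rank ∂_3 = (10 − 6) − 4 = 0, and the invariant factors of ∂_3 are all 1, so H_2 = 0.
  H_3: rank ker ∂_3 − rank ∂_4 = (5 − 4) − 0 = 1, and there is no ∂_4, so H_3 = Z.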